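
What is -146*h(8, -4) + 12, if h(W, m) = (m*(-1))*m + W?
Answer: 1180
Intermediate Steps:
h(W, m) = W - m² (h(W, m) = (-m)*m + W = -m² + W = W - m²)
-146*h(8, -4) + 12 = -146*(8 - 1*(-4)²) + 12 = -146*(8 - 1*16) + 12 = -146*(8 - 16) + 12 = -146*(-8) + 12 = 1168 + 12 = 1180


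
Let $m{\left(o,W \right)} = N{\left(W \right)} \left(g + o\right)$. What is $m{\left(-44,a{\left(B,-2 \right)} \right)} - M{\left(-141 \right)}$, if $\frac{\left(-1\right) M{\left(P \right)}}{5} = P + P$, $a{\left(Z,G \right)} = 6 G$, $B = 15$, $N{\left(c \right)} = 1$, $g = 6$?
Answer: $-1448$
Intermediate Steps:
$M{\left(P \right)} = - 10 P$ ($M{\left(P \right)} = - 5 \left(P + P\right) = - 5 \cdot 2 P = - 10 P$)
$m{\left(o,W \right)} = 6 + o$ ($m{\left(o,W \right)} = 1 \left(6 + o\right) = 6 + o$)
$m{\left(-44,a{\left(B,-2 \right)} \right)} - M{\left(-141 \right)} = \left(6 - 44\right) - \left(-10\right) \left(-141\right) = -38 - 1410 = -1448$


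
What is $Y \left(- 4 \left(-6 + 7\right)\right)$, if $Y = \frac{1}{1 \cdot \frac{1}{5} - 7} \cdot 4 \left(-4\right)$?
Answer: $- \frac{160}{17} \approx -9.4118$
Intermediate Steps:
$Y = \frac{40}{17}$ ($Y = \frac{1}{1 \cdot \frac{1}{5} - 7} \cdot 4 \left(-4\right) = \frac{1}{\frac{1}{5} - 7} \cdot 4 \left(-4\right) = \frac{1}{- \frac{34}{5}} \cdot 4 \left(-4\right) = \left(- \frac{5}{34}\right) 4 \left(-4\right) = \left(- \frac{10}{17}\right) \left(-4\right) = \frac{40}{17} \approx 2.3529$)
$Y \left(- 4 \left(-6 + 7\right)\right) = \frac{40 \left(- 4 \left(-6 + 7\right)\right)}{17} = \frac{40 \left(\left(-4\right) 1\right)}{17} = \frac{40}{17} \left(-4\right) = - \frac{160}{17}$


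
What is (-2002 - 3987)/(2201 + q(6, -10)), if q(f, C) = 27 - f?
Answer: -5989/2222 ≈ -2.6953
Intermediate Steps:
(-2002 - 3987)/(2201 + q(6, -10)) = (-2002 - 3987)/(2201 + (27 - 1*6)) = -5989/(2201 + (27 - 6)) = -5989/(2201 + 21) = -5989/2222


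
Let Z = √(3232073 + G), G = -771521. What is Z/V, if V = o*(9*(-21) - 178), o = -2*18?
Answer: √615138/6606 ≈ 0.11873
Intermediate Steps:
o = -36
V = 13212 (V = -36*(9*(-21) - 178) = -36*(-189 - 178) = -36*(-367) = 13212)
Z = 2*√615138 (Z = √(3232073 - 771521) = √2460552 = 2*√615138 ≈ 1568.6)
Z/V = (2*√615138)/13212 = (2*√615138)*(1/13212) = √615138/6606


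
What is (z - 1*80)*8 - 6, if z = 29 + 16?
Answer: -286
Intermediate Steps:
z = 45
(z - 1*80)*8 - 6 = (45 - 1*80)*8 - 6 = (45 - 80)*8 - 6 = -35*8 - 6 = -280 - 6 = -286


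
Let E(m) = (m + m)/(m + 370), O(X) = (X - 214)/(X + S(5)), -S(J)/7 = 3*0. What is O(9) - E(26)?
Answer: -252/11 ≈ -22.909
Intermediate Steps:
S(J) = 0 (S(J) = -21*0 = -7*0 = 0)
O(X) = (-214 + X)/X (O(X) = (X - 214)/(X + 0) = (-214 + X)/X)
E(m) = 2*m/(370 + m) (E(m) = (2*m)/(370 + m) = 2*m/(370 + m))
O(9) - E(26) = (-214 + 9)/9 - 2*26/(370 + 26) = (⅑)*(-205) - 2*26/396 = -205/9 - 2*26/396 = -205/9 - 1*13/99 = -205/9 - 13/99 = -252/11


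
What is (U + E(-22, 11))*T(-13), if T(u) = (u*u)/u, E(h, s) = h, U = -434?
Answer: 5928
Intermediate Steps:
T(u) = u (T(u) = u²/u = u)
(U + E(-22, 11))*T(-13) = (-434 - 22)*(-13) = -456*(-13) = 5928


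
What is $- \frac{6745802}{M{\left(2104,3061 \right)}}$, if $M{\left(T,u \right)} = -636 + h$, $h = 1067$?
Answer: $- \frac{6745802}{431} \approx -15652.0$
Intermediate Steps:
$M{\left(T,u \right)} = 431$ ($M{\left(T,u \right)} = -636 + 1067 = 431$)
$- \frac{6745802}{M{\left(2104,3061 \right)}} = - \frac{6745802}{431}$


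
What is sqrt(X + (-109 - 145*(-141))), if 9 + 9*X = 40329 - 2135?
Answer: sqrt(221209)/3 ≈ 156.78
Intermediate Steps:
X = 38185/9 (X = -1 + (40329 - 2135)/9 = -1 + (1/9)*38194 = -1 + 38194/9 = 38185/9 ≈ 4242.8)
sqrt(X + (-109 - 145*(-141))) = sqrt(38185/9 + (-109 - 145*(-141))) = sqrt(38185/9 + (-109 + 20445)) = sqrt(38185/9 + 20336) = sqrt(221209/9) = sqrt(221209)/3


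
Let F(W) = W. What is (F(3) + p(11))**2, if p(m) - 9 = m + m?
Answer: 1156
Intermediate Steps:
p(m) = 9 + 2*m (p(m) = 9 + (m + m) = 9 + 2*m)
(F(3) + p(11))**2 = (3 + (9 + 2*11))**2 = (3 + (9 + 22))**2 = (3 + 31)**2 = 34**2 = 1156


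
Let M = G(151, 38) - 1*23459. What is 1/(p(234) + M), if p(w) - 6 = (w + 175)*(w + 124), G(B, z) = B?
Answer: 1/123120 ≈ 8.1222e-6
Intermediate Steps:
p(w) = 6 + (124 + w)*(175 + w) (p(w) = 6 + (w + 175)*(w + 124) = 6 + (175 + w)*(124 + w) = 6 + (124 + w)*(175 + w))
M = -23308 (M = 151 - 1*23459 = 151 - 23459 = -23308)
1/(p(234) + M) = 1/((21706 + 234² + 299*234) - 23308) = 1/((21706 + 54756 + 69966) - 23308) = 1/(146428 - 23308) = 1/123120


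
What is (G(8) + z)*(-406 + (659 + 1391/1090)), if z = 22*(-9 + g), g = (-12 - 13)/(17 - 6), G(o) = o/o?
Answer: -68458767/1090 ≈ -62806.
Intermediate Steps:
G(o) = 1
g = -25/11 ≈ -2.2727
z = -248 (z = 22*(-9 - 25/11) = 22*(-124/11) = -248)
(G(8) + z)*(-406 + (659 + 1391/1090)) = (1 - 248)*(-406 + (659 + 1391/1090)) = -247*(-406 + (659 + 1391*(1/1090))) = -247*(-406 + (659 + 1391/1090)) = -247*(-406 + 719701/1090) = -247*277161/1090 = -68458767/1090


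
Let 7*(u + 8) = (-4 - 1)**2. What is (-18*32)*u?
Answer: 17856/7 ≈ 2550.9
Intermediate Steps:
u = -31/7 (u = -8 + (-4 - 1)**2/7 = -8 + (1/7)*(-5)**2 = -8 + (1/7)*25 = -8 + 25/7 = -31/7 ≈ -4.4286)
(-18*32)*u = -18*32*(-31/7) = -576*(-31/7) = 17856/7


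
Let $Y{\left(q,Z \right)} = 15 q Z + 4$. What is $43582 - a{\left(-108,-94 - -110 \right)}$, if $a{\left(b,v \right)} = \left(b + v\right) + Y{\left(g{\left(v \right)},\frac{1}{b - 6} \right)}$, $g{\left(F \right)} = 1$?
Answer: $\frac{1659465}{38} \approx 43670.0$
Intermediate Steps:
$Y{\left(q,Z \right)} = 4 + 15 Z q$ ($Y{\left(q,Z \right)} = 15 Z q + 4 = 4 + 15 Z q$)
$a{\left(b,v \right)} = 4 + b + v + \frac{15}{-6 + b}$ ($a{\left(b,v \right)} = \left(b + v\right) + \left(4 + 15 \frac{1}{b - 6} \cdot 1\right) = \left(b + v\right) + \left(4 + 15 \frac{1}{-6 + b} 1\right) = \left(b + v\right) + \left(4 + \frac{15}{-6 + b}\right) = 4 + b + v + \frac{15}{-6 + b}$)
$43582 - a{\left(-108,-94 - -110 \right)} = 43582 - \frac{15 + \left(-6 - 108\right) \left(4 - 108 - -16\right)}{-6 - 108} = 43582 - \frac{15 - 114 \left(4 - 108 + \left(-94 + 110\right)\right)}{-114} = 43582 - - \frac{15 - 114 \left(4 - 108 + 16\right)}{114} = 43582 - - \frac{15 - -10032}{114} = 43582 - - \frac{15 + 10032}{114} = 43582 - \left(- \frac{1}{114}\right) 10047 = 43582 - - \frac{3349}{38} = 43582 + \frac{3349}{38} = \frac{1659465}{38}$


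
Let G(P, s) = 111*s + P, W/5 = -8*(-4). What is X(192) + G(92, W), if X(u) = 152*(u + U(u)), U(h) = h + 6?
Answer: 77132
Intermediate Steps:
U(h) = 6 + h
W = 160 (W = 5*(-8*(-4)) = 5*32 = 160)
G(P, s) = P + 111*s
X(u) = 912 + 304*u (X(u) = 152*(u + (6 + u)) = 152*(6 + 2*u) = 912 + 304*u)
X(192) + G(92, W) = (912 + 304*192) + (92 + 111*160) = (912 + 58368) + (92 + 17760) = 59280 + 17852 = 77132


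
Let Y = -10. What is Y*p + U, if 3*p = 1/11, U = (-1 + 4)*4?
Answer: 386/33 ≈ 11.697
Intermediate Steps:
U = 12 (U = 3*4 = 12)
p = 1/33 (p = (⅓)/11 = (⅓)*(1/11) = 1/33 ≈ 0.030303)
Y*p + U = -10*1/33 + 12 = -10/33 + 12 = 386/33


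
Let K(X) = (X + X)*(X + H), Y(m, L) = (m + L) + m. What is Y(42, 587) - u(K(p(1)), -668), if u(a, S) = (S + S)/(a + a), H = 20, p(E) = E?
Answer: 14425/21 ≈ 686.90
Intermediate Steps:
Y(m, L) = L + 2*m (Y(m, L) = (L + m) + m = L + 2*m)
K(X) = 2*X*(20 + X) (K(X) = (X + X)*(X + 20) = (2*X)*(20 + X) = 2*X*(20 + X))
u(a, S) = S/a (u(a, S) = (2*S)/((2*a)) = (2*S)*(1/(2*a)) = S/a)
Y(42, 587) - u(K(p(1)), -668) = (587 + 2*42) - (-668)/(2*1*(20 + 1)) = (587 + 84) - (-668)/(2*1*21) = 671 - (-668)/42 = 671 - 1*(-334/21) = 671 + 334/21 = 14425/21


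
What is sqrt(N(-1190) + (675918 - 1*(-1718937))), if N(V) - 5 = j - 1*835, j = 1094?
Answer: sqrt(2395119) ≈ 1547.6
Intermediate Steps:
N(V) = 264 (N(V) = 5 + (1094 - 1*835) = 5 + (1094 - 835) = 5 + 259 = 264)
sqrt(N(-1190) + (675918 - 1*(-1718937))) = sqrt(264 + (675918 - 1*(-1718937))) = sqrt(264 + (675918 + 1718937)) = sqrt(264 + 2394855) = sqrt(2395119)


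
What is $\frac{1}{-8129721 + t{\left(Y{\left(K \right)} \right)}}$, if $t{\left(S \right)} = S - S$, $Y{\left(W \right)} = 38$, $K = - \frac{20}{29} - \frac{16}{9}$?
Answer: $- \frac{1}{8129721} \approx -1.2301 \cdot 10^{-7}$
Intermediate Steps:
$K = - \frac{644}{261}$ ($K = \left(-20\right) \frac{1}{29} - \frac{16}{9} = - \frac{20}{29} - \frac{16}{9} = - \frac{644}{261} \approx -2.4674$)
$t{\left(S \right)} = 0$
$\frac{1}{-8129721 + t{\left(Y{\left(K \right)} \right)}} = \frac{1}{-8129721 + 0} = \frac{1}{-8129721} = - \frac{1}{8129721}$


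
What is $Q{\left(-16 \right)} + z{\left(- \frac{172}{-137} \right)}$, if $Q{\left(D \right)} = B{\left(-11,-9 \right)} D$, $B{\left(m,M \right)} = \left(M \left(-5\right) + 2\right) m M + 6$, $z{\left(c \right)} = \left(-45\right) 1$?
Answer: $-74589$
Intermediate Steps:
$z{\left(c \right)} = -45$
$B{\left(m,M \right)} = 6 + M m \left(2 - 5 M\right)$ ($B{\left(m,M \right)} = \left(- 5 M + 2\right) m M + 6 = \left(2 - 5 M\right) m M + 6 = m \left(2 - 5 M\right) M + 6 = M m \left(2 - 5 M\right) + 6 = 6 + M m \left(2 - 5 M\right)$)
$Q{\left(D \right)} = 4659 D$ ($Q{\left(D \right)} = \left(6 - - 55 \left(-9\right)^{2} + 2 \left(-9\right) \left(-11\right)\right) D = \left(6 - \left(-55\right) 81 + 198\right) D = \left(6 + 4455 + 198\right) D = 4659 D$)
$Q{\left(-16 \right)} + z{\left(- \frac{172}{-137} \right)} = 4659 \left(-16\right) - 45 = -74544 - 45 = -74589$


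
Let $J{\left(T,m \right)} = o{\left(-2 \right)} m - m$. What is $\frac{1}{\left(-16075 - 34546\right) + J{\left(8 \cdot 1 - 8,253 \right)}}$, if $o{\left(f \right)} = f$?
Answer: $- \frac{1}{51380} \approx -1.9463 \cdot 10^{-5}$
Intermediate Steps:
$J{\left(T,m \right)} = - 3 m$ ($J{\left(T,m \right)} = - 2 m - m = - 3 m$)
$\frac{1}{\left(-16075 - 34546\right) + J{\left(8 \cdot 1 - 8,253 \right)}} = \frac{1}{\left(-16075 - 34546\right) - 759} = \frac{1}{-50621 - 759} = \frac{1}{-51380} = - \frac{1}{51380}$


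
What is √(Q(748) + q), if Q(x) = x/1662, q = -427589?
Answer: I*√295275976635/831 ≈ 653.9*I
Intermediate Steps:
Q(x) = x/1662 (Q(x) = x*(1/1662) = x/1662)
√(Q(748) + q) = √((1/1662)*748 - 427589) = √(374/831 - 427589) = √(-355326085/831) = I*√295275976635/831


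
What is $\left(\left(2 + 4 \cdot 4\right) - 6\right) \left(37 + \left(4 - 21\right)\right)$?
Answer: $240$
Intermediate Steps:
$\left(\left(2 + 4 \cdot 4\right) - 6\right) \left(37 + \left(4 - 21\right)\right) = \left(\left(2 + 16\right) - 6\right) \left(37 - 17\right) = \left(18 - 6\right) 20 = 12 \cdot 20 = 240$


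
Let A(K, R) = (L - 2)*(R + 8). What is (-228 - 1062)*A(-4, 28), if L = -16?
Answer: 835920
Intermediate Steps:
A(K, R) = -144 - 18*R (A(K, R) = (-16 - 2)*(R + 8) = -18*(8 + R) = -144 - 18*R)
(-228 - 1062)*A(-4, 28) = (-228 - 1062)*(-144 - 18*28) = -1290*(-144 - 504) = -1290*(-648) = 835920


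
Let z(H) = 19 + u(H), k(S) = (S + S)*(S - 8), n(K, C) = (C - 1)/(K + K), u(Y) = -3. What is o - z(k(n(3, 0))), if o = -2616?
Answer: -2632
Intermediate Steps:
n(K, C) = (-1 + C)/(2*K) (n(K, C) = (-1 + C)/((2*K)) = (-1 + C)*(1/(2*K)) = (-1 + C)/(2*K))
k(S) = 2*S*(-8 + S) (k(S) = (2*S)*(-8 + S) = 2*S*(-8 + S))
z(H) = 16 (z(H) = 19 - 3 = 16)
o - z(k(n(3, 0))) = -2616 - 1*16 = -2616 - 16 = -2632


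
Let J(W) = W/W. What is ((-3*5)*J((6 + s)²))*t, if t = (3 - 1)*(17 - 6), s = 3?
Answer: -330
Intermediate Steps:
J(W) = 1
t = 22 (t = 2*11 = 22)
((-3*5)*J((6 + s)²))*t = (-3*5*1)*22 = -15*1*22 = -15*22 = -330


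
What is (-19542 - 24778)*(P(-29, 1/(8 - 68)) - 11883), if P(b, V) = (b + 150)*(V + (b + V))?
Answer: 2047056592/3 ≈ 6.8235e+8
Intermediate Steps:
P(b, V) = (150 + b)*(b + 2*V) (P(b, V) = (150 + b)*(V + (V + b)) = (150 + b)*(b + 2*V))
(-19542 - 24778)*(P(-29, 1/(8 - 68)) - 11883) = (-19542 - 24778)*(((-29)² + 150*(-29) + 300/(8 - 68) + 2*(-29)/(8 - 68)) - 11883) = -44320*((841 - 4350 + 300/(-60) + 2*(-29)/(-60)) - 11883) = -44320*((841 - 4350 + 300*(-1/60) + 2*(-1/60)*(-29)) - 11883) = -44320*((841 - 4350 - 5 + 29/30) - 11883) = -44320*(-105391/30 - 11883) = -44320*(-461881/30) = 2047056592/3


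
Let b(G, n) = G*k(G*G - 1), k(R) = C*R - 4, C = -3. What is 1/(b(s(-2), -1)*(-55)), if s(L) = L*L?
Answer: 1/10780 ≈ 9.2764e-5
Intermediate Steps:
k(R) = -4 - 3*R (k(R) = -3*R - 4 = -4 - 3*R)
s(L) = L²
b(G, n) = G*(-1 - 3*G²) (b(G, n) = G*(-4 - 3*(G*G - 1)) = G*(-4 - 3*(G² - 1)) = G*(-4 - 3*(-1 + G²)) = G*(-4 + (3 - 3*G²)) = G*(-1 - 3*G²))
1/(b(s(-2), -1)*(-55)) = 1/((-1*(-2)² - 3*((-2)²)³)*(-55)) = 1/((-1*4 - 3*4³)*(-55)) = 1/((-4 - 3*64)*(-55)) = 1/((-4 - 192)*(-55)) = 1/(-196*(-55)) = 1/10780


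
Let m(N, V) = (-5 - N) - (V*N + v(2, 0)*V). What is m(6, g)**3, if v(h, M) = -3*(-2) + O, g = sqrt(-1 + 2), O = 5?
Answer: -21952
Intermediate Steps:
g = 1 (g = sqrt(1) = 1)
v(h, M) = 11 (v(h, M) = -3*(-2) + 5 = 6 + 5 = 11)
m(N, V) = -5 - N - 11*V - N*V (m(N, V) = (-5 - N) - (V*N + 11*V) = (-5 - N) - (N*V + 11*V) = (-5 - N) - (11*V + N*V) = (-5 - N) + (-11*V - N*V) = -5 - N - 11*V - N*V)
m(6, g)**3 = (-5 - 1*6 - 11*1 - 1*6*1)**3 = (-5 - 6 - 11 - 6)**3 = (-28)**3 = -21952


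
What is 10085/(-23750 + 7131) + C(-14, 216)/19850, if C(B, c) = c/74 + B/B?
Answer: -1480903699/2441164910 ≈ -0.60664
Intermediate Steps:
C(B, c) = 1 + c/74 (C(B, c) = c*(1/74) + 1 = c/74 + 1 = 1 + c/74)
10085/(-23750 + 7131) + C(-14, 216)/19850 = 10085/(-23750 + 7131) + (1 + (1/74)*216)/19850 = 10085/(-16619) + (1 + 108/37)*(1/19850) = 10085*(-1/16619) + (145/37)*(1/19850) = -10085/16619 + 29/146890 = -1480903699/2441164910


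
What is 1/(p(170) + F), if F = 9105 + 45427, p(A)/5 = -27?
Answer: 1/54397 ≈ 1.8383e-5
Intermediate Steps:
p(A) = -135 (p(A) = 5*(-27) = -135)
F = 54532
1/(p(170) + F) = 1/(-135 + 54532) = 1/54397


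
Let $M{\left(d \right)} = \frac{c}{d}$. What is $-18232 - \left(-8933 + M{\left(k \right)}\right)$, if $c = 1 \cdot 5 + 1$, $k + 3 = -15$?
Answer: $- \frac{27896}{3} \approx -9298.7$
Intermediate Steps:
$k = -18$ ($k = -3 - 15 = -18$)
$c = 6$ ($c = 5 + 1 = 6$)
$M{\left(d \right)} = \frac{6}{d}$
$-18232 - \left(-8933 + M{\left(k \right)}\right) = -18232 - \left(-8933 + \frac{6}{-18}\right) = -18232 - \left(-8933 + 6 \left(- \frac{1}{18}\right)\right) = -18232 - \left(-8933 - \frac{1}{3}\right) = -18232 - - \frac{26800}{3} = -18232 + \frac{26800}{3} = - \frac{27896}{3}$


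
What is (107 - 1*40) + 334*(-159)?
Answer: -53039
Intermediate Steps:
(107 - 1*40) + 334*(-159) = (107 - 40) - 53106 = 67 - 53106 = -53039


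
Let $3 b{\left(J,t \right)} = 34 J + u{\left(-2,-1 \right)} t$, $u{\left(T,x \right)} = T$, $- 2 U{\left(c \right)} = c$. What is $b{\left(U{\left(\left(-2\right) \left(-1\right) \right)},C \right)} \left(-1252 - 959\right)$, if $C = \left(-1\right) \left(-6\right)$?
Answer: $33902$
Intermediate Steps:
$C = 6$
$U{\left(c \right)} = - \frac{c}{2}$
$b{\left(J,t \right)} = - \frac{2 t}{3} + \frac{34 J}{3}$ ($b{\left(J,t \right)} = \frac{34 J - 2 t}{3} = \frac{- 2 t + 34 J}{3} = - \frac{2 t}{3} + \frac{34 J}{3}$)
$b{\left(U{\left(\left(-2\right) \left(-1\right) \right)},C \right)} \left(-1252 - 959\right) = \left(\left(- \frac{2}{3}\right) 6 + \frac{34 \left(- \frac{\left(-2\right) \left(-1\right)}{2}\right)}{3}\right) \left(-1252 - 959\right) = \left(-4 + \frac{34 \left(\left(- \frac{1}{2}\right) 2\right)}{3}\right) \left(-2211\right) = \left(-4 + \frac{34}{3} \left(-1\right)\right) \left(-2211\right) = \left(-4 - \frac{34}{3}\right) \left(-2211\right) = \left(- \frac{46}{3}\right) \left(-2211\right) = 33902$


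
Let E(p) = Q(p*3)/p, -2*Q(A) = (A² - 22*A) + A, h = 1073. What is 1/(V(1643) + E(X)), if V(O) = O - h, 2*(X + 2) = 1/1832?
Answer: 7328/4473735 ≈ 0.0016380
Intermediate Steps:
X = -7327/3664 (X = -2 + (½)/1832 = -2 + (½)*(1/1832) = -2 + 1/3664 = -7327/3664 ≈ -1.9997)
Q(A) = -A²/2 + 21*A/2 (Q(A) = -((A² - 22*A) + A)/2 = -(A² - 21*A)/2 = -A²/2 + 21*A/2)
E(p) = 63/2 - 9*p/2 (E(p) = ((p*3)*(21 - p*3)/2)/p = ((3*p)*(21 - 3*p)/2)/p = (3*p*(21 - 3*p)/2)/p = 63/2 - 9*p/2)
V(O) = -1073 + O (V(O) = O - 1*1073 = O - 1073 = -1073 + O)
1/(V(1643) + E(X)) = 1/((-1073 + 1643) + (63/2 - 9/2*(-7327/3664))) = 1/(570 + (63/2 + 65943/7328)) = 1/(570 + 296775/7328) = 1/(4473735/7328) = 7328/4473735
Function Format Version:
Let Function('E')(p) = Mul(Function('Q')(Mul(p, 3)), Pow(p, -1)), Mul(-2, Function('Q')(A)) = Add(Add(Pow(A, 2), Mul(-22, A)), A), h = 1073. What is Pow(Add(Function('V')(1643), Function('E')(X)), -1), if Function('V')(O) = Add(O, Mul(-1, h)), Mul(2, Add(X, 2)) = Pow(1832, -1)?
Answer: Rational(7328, 4473735) ≈ 0.0016380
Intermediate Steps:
X = Rational(-7327, 3664) (X = Add(-2, Mul(Rational(1, 2), Pow(1832, -1))) = Add(-2, Mul(Rational(1, 2), Rational(1, 1832))) = Add(-2, Rational(1, 3664)) = Rational(-7327, 3664) ≈ -1.9997)
Function('Q')(A) = Add(Mul(Rational(-1, 2), Pow(A, 2)), Mul(Rational(21, 2), A)) (Function('Q')(A) = Mul(Rational(-1, 2), Add(Add(Pow(A, 2), Mul(-22, A)), A)) = Mul(Rational(-1, 2), Add(Pow(A, 2), Mul(-21, A))) = Add(Mul(Rational(-1, 2), Pow(A, 2)), Mul(Rational(21, 2), A)))
Function('E')(p) = Add(Rational(63, 2), Mul(Rational(-9, 2), p)) (Function('E')(p) = Mul(Mul(Rational(1, 2), Mul(p, 3), Add(21, Mul(-1, Mul(p, 3)))), Pow(p, -1)) = Mul(Mul(Rational(1, 2), Mul(3, p), Add(21, Mul(-1, Mul(3, p)))), Pow(p, -1)) = Mul(Mul(Rational(1, 2), Mul(3, p), Add(21, Mul(-3, p))), Pow(p, -1)) = Mul(Mul(Rational(3, 2), p, Add(21, Mul(-3, p))), Pow(p, -1)) = Add(Rational(63, 2), Mul(Rational(-9, 2), p)))
Function('V')(O) = Add(-1073, O) (Function('V')(O) = Add(O, Mul(-1, 1073)) = Add(O, -1073) = Add(-1073, O))
Pow(Add(Function('V')(1643), Function('E')(X)), -1) = Pow(Add(Add(-1073, 1643), Add(Rational(63, 2), Mul(Rational(-9, 2), Rational(-7327, 3664)))), -1) = Pow(Add(570, Add(Rational(63, 2), Rational(65943, 7328))), -1) = Pow(Add(570, Rational(296775, 7328)), -1) = Pow(Rational(4473735, 7328), -1) = Rational(7328, 4473735)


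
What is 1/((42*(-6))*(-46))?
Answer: 1/11592 ≈ 8.6266e-5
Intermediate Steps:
1/((42*(-6))*(-46)) = 1/(-252*(-46)) = 1/11592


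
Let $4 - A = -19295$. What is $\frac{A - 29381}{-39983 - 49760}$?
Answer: $\frac{10082}{89743} \approx 0.11234$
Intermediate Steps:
$A = 19299$ ($A = 4 - -19295 = 4 + 19295 = 19299$)
$\frac{A - 29381}{-39983 - 49760} = \frac{19299 - 29381}{-39983 - 49760} = - \frac{10082}{-89743} = \left(-10082\right) \left(- \frac{1}{89743}\right) = \frac{10082}{89743}$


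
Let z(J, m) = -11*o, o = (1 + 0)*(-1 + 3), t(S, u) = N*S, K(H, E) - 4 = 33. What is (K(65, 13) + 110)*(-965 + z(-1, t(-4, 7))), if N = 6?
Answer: -145089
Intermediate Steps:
K(H, E) = 37 (K(H, E) = 4 + 33 = 37)
t(S, u) = 6*S
o = 2 (o = 1*2 = 2)
z(J, m) = -22 (z(J, m) = -11*2 = -22)
(K(65, 13) + 110)*(-965 + z(-1, t(-4, 7))) = (37 + 110)*(-965 - 22) = 147*(-987) = -145089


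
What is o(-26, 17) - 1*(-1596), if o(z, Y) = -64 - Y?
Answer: 1515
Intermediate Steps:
o(-26, 17) - 1*(-1596) = (-64 - 1*17) - 1*(-1596) = (-64 - 17) + 1596 = -81 + 1596 = 1515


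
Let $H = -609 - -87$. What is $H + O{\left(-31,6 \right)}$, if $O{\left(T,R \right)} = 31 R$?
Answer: $-336$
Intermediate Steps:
$H = -522$ ($H = -609 + 87 = -522$)
$H + O{\left(-31,6 \right)} = -522 + 31 \cdot 6 = -522 + 186 = -336$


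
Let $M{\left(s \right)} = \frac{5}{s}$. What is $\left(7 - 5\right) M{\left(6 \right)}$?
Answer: $\frac{5}{3} \approx 1.6667$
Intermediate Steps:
$\left(7 - 5\right) M{\left(6 \right)} = \left(7 - 5\right) \frac{5}{6} = 2 \cdot 5 \cdot \frac{1}{6} = 2 \cdot \frac{5}{6} = \frac{5}{3}$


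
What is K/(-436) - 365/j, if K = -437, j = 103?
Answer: -114129/44908 ≈ -2.5414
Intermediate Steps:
K/(-436) - 365/j = -437/(-436) - 365/103 = -437*(-1/436) - 365*1/103 = 437/436 - 365/103 = -114129/44908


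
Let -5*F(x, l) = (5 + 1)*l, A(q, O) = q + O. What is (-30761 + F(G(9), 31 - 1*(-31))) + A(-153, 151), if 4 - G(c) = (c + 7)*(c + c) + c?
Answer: -154187/5 ≈ -30837.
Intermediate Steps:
A(q, O) = O + q
G(c) = 4 - c - 2*c*(7 + c) (G(c) = 4 - ((c + 7)*(c + c) + c) = 4 - ((7 + c)*(2*c) + c) = 4 - (2*c*(7 + c) + c) = 4 - (c + 2*c*(7 + c)) = 4 + (-c - 2*c*(7 + c)) = 4 - c - 2*c*(7 + c))
F(x, l) = -6*l/5 (F(x, l) = -(5 + 1)*l/5 = -6*l/5)
(-30761 + F(G(9), 31 - 1*(-31))) + A(-153, 151) = (-30761 - 6*(31 - 1*(-31))/5) + (151 - 153) = (-30761 - 6*(31 + 31)/5) - 2 = (-30761 - 6/5*62) - 2 = (-30761 - 372/5) - 2 = -154177/5 - 2 = -154187/5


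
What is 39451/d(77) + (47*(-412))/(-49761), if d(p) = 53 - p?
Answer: -654218825/398088 ≈ -1643.4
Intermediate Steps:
39451/d(77) + (47*(-412))/(-49761) = 39451/(53 - 1*77) + (47*(-412))/(-49761) = 39451/(53 - 77) - 19364*(-1/49761) = 39451/(-24) + 19364/49761 = 39451*(-1/24) + 19364/49761 = -39451/24 + 19364/49761 = -654218825/398088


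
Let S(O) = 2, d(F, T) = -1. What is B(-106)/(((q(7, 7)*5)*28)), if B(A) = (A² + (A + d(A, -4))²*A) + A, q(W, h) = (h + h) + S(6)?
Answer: -37577/70 ≈ -536.81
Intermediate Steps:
q(W, h) = 2 + 2*h (q(W, h) = (h + h) + 2 = 2*h + 2 = 2 + 2*h)
B(A) = A + A² + A*(-1 + A)² (B(A) = (A² + (A - 1)²*A) + A = (A² + (-1 + A)²*A) + A = (A² + A*(-1 + A)²) + A = A + A² + A*(-1 + A)²)
B(-106)/(((q(7, 7)*5)*28)) = (-106*(2 + (-106)² - 1*(-106)))/((((2 + 2*7)*5)*28)) = (-106*(2 + 11236 + 106))/((((2 + 14)*5)*28)) = (-106*11344)/(((16*5)*28)) = -1202464/(80*28) = -1202464/2240 = -1202464*1/2240 = -37577/70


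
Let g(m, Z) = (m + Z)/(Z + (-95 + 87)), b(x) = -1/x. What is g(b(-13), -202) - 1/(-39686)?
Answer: 248044/257959 ≈ 0.96156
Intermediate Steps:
g(m, Z) = (Z + m)/(-8 + Z) (g(m, Z) = (Z + m)/(Z - 8) = (Z + m)/(-8 + Z))
g(b(-13), -202) - 1/(-39686) = (-202 - 1/(-13))/(-8 - 202) - 1/(-39686) = (-202 - 1*(-1/13))/(-210) - 1*(-1/39686) = -(-202 + 1/13)/210 + 1/39686 = -1/210*(-2625/13) + 1/39686 = 25/26 + 1/39686 = 248044/257959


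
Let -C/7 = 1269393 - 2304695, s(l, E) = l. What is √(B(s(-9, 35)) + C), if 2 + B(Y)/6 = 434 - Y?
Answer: 4*√453110 ≈ 2692.5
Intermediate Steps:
B(Y) = 2592 - 6*Y (B(Y) = -12 + 6*(434 - Y) = -12 + (2604 - 6*Y) = 2592 - 6*Y)
C = 7247114 (C = -7*(1269393 - 2304695) = -7*(-1035302) = 7247114)
√(B(s(-9, 35)) + C) = √((2592 - 6*(-9)) + 7247114) = √((2592 + 54) + 7247114) = √(2646 + 7247114) = √7249760 = 4*√453110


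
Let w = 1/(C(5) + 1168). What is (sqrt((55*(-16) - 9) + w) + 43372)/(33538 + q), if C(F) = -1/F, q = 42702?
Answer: 10843/19060 + I*sqrt(30309466574)/445165360 ≈ 0.56889 + 0.00039108*I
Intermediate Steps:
w = 5/5839 (w = 1/(-1/5 + 1168) = 1/(5839/5) = 5/5839 ≈ 0.00085631)
(sqrt((55*(-16) - 9) + w) + 43372)/(33538 + q) = (sqrt((55*(-16) - 9) + 5/5839) + 43372)/(33538 + 42702) = (sqrt((-880 - 9) + 5/5839) + 43372)/76240 = (sqrt(-889 + 5/5839) + 43372)*(1/76240) = (sqrt(-5190866/5839) + 43372)*(1/76240) = (I*sqrt(30309466574)/5839 + 43372)*(1/76240) = (43372 + I*sqrt(30309466574)/5839)*(1/76240) = 10843/19060 + I*sqrt(30309466574)/445165360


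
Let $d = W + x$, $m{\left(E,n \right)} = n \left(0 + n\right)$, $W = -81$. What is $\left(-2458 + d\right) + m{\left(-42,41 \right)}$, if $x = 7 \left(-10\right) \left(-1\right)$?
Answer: $-788$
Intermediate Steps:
$x = 70$ ($x = \left(-70\right) \left(-1\right) = 70$)
$m{\left(E,n \right)} = n^{2}$ ($m{\left(E,n \right)} = n n = n^{2}$)
$d = -11$ ($d = -81 + 70 = -11$)
$\left(-2458 + d\right) + m{\left(-42,41 \right)} = \left(-2458 - 11\right) + 41^{2} = -2469 + 1681 = -788$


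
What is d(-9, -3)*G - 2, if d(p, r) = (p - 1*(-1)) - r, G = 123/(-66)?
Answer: 161/22 ≈ 7.3182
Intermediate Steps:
G = -41/22 (G = 123*(-1/66) = -41/22 ≈ -1.8636)
d(p, r) = 1 + p - r (d(p, r) = (p + 1) - r = (1 + p) - r = 1 + p - r)
d(-9, -3)*G - 2 = (1 - 9 - 1*(-3))*(-41/22) - 2 = (1 - 9 + 3)*(-41/22) - 2 = -5*(-41/22) - 2 = 205/22 - 2 = 161/22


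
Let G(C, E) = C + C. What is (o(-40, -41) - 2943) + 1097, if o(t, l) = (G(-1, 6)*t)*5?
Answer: -1446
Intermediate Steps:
G(C, E) = 2*C
o(t, l) = -10*t (o(t, l) = ((2*(-1))*t)*5 = -2*t*5 = -10*t)
(o(-40, -41) - 2943) + 1097 = (-10*(-40) - 2943) + 1097 = (400 - 2943) + 1097 = -2543 + 1097 = -1446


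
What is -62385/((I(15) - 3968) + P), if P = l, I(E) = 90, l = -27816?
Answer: 62385/31694 ≈ 1.9684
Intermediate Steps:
P = -27816
-62385/((I(15) - 3968) + P) = -62385/((90 - 3968) - 27816) = -62385/(-3878 - 27816) = -62385/(-31694) = -62385*(-1/31694) = 62385/31694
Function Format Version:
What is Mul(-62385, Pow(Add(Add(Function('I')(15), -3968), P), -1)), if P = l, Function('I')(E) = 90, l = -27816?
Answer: Rational(62385, 31694) ≈ 1.9684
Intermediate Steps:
P = -27816
Mul(-62385, Pow(Add(Add(Function('I')(15), -3968), P), -1)) = Mul(-62385, Pow(Add(Add(90, -3968), -27816), -1)) = Mul(-62385, Pow(Add(-3878, -27816), -1)) = Mul(-62385, Pow(-31694, -1)) = Mul(-62385, Rational(-1, 31694)) = Rational(62385, 31694)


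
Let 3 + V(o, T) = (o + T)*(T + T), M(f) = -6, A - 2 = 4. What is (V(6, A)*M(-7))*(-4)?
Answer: 3384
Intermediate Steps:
A = 6 (A = 2 + 4 = 6)
V(o, T) = -3 + 2*T*(T + o) (V(o, T) = -3 + (o + T)*(T + T) = -3 + (T + o)*(2*T) = -3 + 2*T*(T + o))
(V(6, A)*M(-7))*(-4) = ((-3 + 2*6² + 2*6*6)*(-6))*(-4) = ((-3 + 2*36 + 72)*(-6))*(-4) = ((-3 + 72 + 72)*(-6))*(-4) = (141*(-6))*(-4) = -846*(-4) = 3384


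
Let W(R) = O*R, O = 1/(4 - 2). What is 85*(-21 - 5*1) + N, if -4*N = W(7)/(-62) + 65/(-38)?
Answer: -20822877/9424 ≈ -2209.6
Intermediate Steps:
O = ½ (O = 1/2 = ½ ≈ 0.50000)
W(R) = R/2
N = 4163/9424 (N = -(((½)*7)/(-62) + 65/(-38))/4 = -((7/2)*(-1/62) + 65*(-1/38))/4 = -(-7/124 - 65/38)/4 = -¼*(-4163/2356) = 4163/9424 ≈ 0.44174)
85*(-21 - 5*1) + N = 85*(-21 - 5*1) + 4163/9424 = 85*(-21 - 5) + 4163/9424 = 85*(-26) + 4163/9424 = -2210 + 4163/9424 = -20822877/9424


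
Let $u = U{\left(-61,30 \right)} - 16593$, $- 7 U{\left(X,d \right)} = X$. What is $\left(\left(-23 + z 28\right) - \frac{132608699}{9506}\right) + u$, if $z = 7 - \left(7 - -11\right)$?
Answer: $- \frac{293405405}{9506} \approx -30865.0$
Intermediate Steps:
$U{\left(X,d \right)} = - \frac{X}{7}$
$z = -11$ ($z = 7 - \left(7 + 11\right) = 7 - 18 = -11$)
$u = - \frac{116090}{7}$ ($u = \left(- \frac{1}{7}\right) \left(-61\right) - 16593 = \frac{61}{7} - 16593 = - \frac{116090}{7} \approx -16584.0$)
$\left(\left(-23 + z 28\right) - \frac{132608699}{9506}\right) + u = \left(\left(-23 - 308\right) - \frac{132608699}{9506}\right) - \frac{116090}{7} = \left(-331 + \left(-13950 + \frac{1}{9506}\right)\right) - \frac{116090}{7} = \left(-331 - \frac{132608699}{9506}\right) - \frac{116090}{7} = - \frac{135755185}{9506} - \frac{116090}{7} = - \frac{293405405}{9506}$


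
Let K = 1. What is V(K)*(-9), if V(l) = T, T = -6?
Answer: 54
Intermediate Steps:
V(l) = -6
V(K)*(-9) = -6*(-9) = 54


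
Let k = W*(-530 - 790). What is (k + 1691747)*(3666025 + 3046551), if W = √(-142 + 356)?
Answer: 11355980310272 - 8860600320*√214 ≈ 1.1226e+13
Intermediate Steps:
W = √214 ≈ 14.629
k = -1320*√214 (k = √214*(-530 - 790) = √214*(-1320) = -1320*√214 ≈ -19310.)
(k + 1691747)*(3666025 + 3046551) = (-1320*√214 + 1691747)*(3666025 + 3046551) = (1691747 - 1320*√214)*6712576 = 11355980310272 - 8860600320*√214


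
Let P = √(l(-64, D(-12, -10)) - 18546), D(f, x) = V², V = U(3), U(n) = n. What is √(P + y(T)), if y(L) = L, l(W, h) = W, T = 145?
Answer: √(145 + I*√18610) ≈ 13.117 + 5.2003*I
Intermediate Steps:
V = 3
D(f, x) = 9 (D(f, x) = 3² = 9)
P = I*√18610 (P = √(-64 - 18546) = √(-18610) = I*√18610 ≈ 136.42*I)
√(P + y(T)) = √(I*√18610 + 145) = √(145 + I*√18610)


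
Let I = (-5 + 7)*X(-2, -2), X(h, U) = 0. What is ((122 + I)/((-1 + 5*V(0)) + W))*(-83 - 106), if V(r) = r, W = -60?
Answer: 378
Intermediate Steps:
I = 0 (I = (-5 + 7)*0 = 2*0 = 0)
((122 + I)/((-1 + 5*V(0)) + W))*(-83 - 106) = ((122 + 0)/((-1 + 5*0) - 60))*(-83 - 106) = (122/((-1 + 0) - 60))*(-189) = (122/(-1 - 60))*(-189) = (122/(-61))*(-189) = (122*(-1/61))*(-189) = -2*(-189) = 378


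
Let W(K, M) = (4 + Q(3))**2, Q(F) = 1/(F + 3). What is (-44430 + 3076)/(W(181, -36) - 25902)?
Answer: 1488744/931847 ≈ 1.5976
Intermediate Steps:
Q(F) = 1/(3 + F)
W(K, M) = 625/36 (W(K, M) = (4 + 1/(3 + 3))**2 = (4 + 1/6)**2 = (25/6)**2 = 625/36)
(-44430 + 3076)/(W(181, -36) - 25902) = (-44430 + 3076)/(625/36 - 25902) = -41354/(-931847/36) = -41354*(-36/931847) = 1488744/931847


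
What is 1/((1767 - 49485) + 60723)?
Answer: 1/13005 ≈ 7.6893e-5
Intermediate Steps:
1/((1767 - 49485) + 60723) = 1/(-47718 + 60723) = 1/13005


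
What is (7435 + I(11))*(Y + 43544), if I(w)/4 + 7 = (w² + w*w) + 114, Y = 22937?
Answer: 587093711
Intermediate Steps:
I(w) = 428 + 8*w² (I(w) = -28 + 4*((w² + w*w) + 114) = -28 + 4*((w² + w²) + 114) = -28 + 4*(2*w² + 114) = -28 + 4*(114 + 2*w²) = -28 + (456 + 8*w²) = 428 + 8*w²)
(7435 + I(11))*(Y + 43544) = (7435 + (428 + 8*11²))*(22937 + 43544) = (7435 + (428 + 8*121))*66481 = (7435 + (428 + 968))*66481 = (7435 + 1396)*66481 = 8831*66481 = 587093711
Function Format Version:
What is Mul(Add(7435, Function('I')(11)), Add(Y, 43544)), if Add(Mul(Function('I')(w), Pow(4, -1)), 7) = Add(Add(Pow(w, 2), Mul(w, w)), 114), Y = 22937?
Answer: 587093711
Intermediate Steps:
Function('I')(w) = Add(428, Mul(8, Pow(w, 2))) (Function('I')(w) = Add(-28, Mul(4, Add(Add(Pow(w, 2), Mul(w, w)), 114))) = Add(-28, Mul(4, Add(Add(Pow(w, 2), Pow(w, 2)), 114))) = Add(-28, Mul(4, Add(Mul(2, Pow(w, 2)), 114))) = Add(-28, Mul(4, Add(114, Mul(2, Pow(w, 2))))) = Add(-28, Add(456, Mul(8, Pow(w, 2)))) = Add(428, Mul(8, Pow(w, 2))))
Mul(Add(7435, Function('I')(11)), Add(Y, 43544)) = Mul(Add(7435, Add(428, Mul(8, Pow(11, 2)))), Add(22937, 43544)) = Mul(Add(7435, Add(428, Mul(8, 121))), 66481) = Mul(Add(7435, Add(428, 968)), 66481) = Mul(Add(7435, 1396), 66481) = Mul(8831, 66481) = 587093711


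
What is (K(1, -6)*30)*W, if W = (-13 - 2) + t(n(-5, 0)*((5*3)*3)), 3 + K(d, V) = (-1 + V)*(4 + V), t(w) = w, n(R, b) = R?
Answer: -79200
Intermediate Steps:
K(d, V) = -3 + (-1 + V)*(4 + V)
W = -240 (W = (-13 - 2) - 5*5*3*3 = -15 - 75*3 = -15 - 5*45 = -15 - 225 = -240)
(K(1, -6)*30)*W = ((-7 + (-6)² + 3*(-6))*30)*(-240) = ((-7 + 36 - 18)*30)*(-240) = (11*30)*(-240) = 330*(-240) = -79200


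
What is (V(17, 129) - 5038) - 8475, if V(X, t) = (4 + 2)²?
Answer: -13477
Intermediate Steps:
V(X, t) = 36 (V(X, t) = 6² = 36)
(V(17, 129) - 5038) - 8475 = (36 - 5038) - 8475 = -5002 - 8475 = -13477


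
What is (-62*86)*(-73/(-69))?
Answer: -389236/69 ≈ -5641.1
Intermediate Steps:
(-62*86)*(-73/(-69)) = -(-389236)*(-1)/69 = -5332*73/69 = -389236/69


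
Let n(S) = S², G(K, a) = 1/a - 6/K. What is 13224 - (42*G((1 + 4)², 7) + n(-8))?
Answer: 329102/25 ≈ 13164.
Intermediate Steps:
G(K, a) = 1/a - 6/K
13224 - (42*G((1 + 4)², 7) + n(-8)) = 13224 - (42*(1/7 - 6/(1 + 4)²) + (-8)²) = 13224 - (42*(⅐ - 6/(5²)) + 64) = 13224 - (42*(⅐ - 6/25) + 64) = 13224 - (42*(-17/175) + 64) = 13224 - (-102/25 + 64) = 13224 - 1*1498/25 = 13224 - 1498/25 = 329102/25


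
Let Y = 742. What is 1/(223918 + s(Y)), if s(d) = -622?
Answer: 1/223296 ≈ 4.4784e-6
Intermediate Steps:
1/(223918 + s(Y)) = 1/(223918 - 622) = 1/223296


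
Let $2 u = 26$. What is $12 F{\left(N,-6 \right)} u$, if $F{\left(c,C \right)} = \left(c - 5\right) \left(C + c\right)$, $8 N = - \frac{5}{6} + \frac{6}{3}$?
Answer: $\frac{851149}{192} \approx 4433.1$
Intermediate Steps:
$u = 13$ ($u = \frac{1}{2} \cdot 26 = 13$)
$N = \frac{7}{48}$ ($N = \frac{- \frac{5}{6} + \frac{6}{3}}{8} = \frac{\left(-5\right) \frac{1}{6} + 6 \cdot \frac{1}{3}}{8} = \frac{- \frac{5}{6} + 2}{8} = \frac{1}{8} \cdot \frac{7}{6} = \frac{7}{48} \approx 0.14583$)
$F{\left(c,C \right)} = \left(-5 + c\right) \left(C + c\right)$
$12 F{\left(N,-6 \right)} u = 12 \left(\left(\frac{7}{48}\right)^{2} - -30 - \frac{35}{48} - \frac{7}{8}\right) 13 = 12 \left(\frac{49}{2304} + 30 - \frac{35}{48} - \frac{7}{8}\right) 13 = 12 \cdot \frac{65473}{2304} \cdot 13 = \frac{65473}{192} \cdot 13 = \frac{851149}{192}$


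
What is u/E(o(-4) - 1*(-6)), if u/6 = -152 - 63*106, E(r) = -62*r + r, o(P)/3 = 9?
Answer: 13660/671 ≈ 20.358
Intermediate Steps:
o(P) = 27 (o(P) = 3*9 = 27)
E(r) = -61*r
u = -40980 (u = 6*(-152 - 63*106) = 6*(-152 - 6678) = 6*(-6830) = -40980)
u/E(o(-4) - 1*(-6)) = -40980*(-1/(61*(27 - 1*(-6)))) = -40980*(-1/(61*(27 + 6))) = -40980/((-61*33)) = -40980/(-2013) = -40980*(-1/2013) = 13660/671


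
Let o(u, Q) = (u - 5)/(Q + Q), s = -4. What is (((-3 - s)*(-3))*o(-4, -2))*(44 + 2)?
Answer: -621/2 ≈ -310.50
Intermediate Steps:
o(u, Q) = (-5 + u)/(2*Q) (o(u, Q) = (-5 + u)/((2*Q)) = (-5 + u)*(1/(2*Q)) = (-5 + u)/(2*Q))
(((-3 - s)*(-3))*o(-4, -2))*(44 + 2) = (((-3 - 1*(-4))*(-3))*((½)*(-5 - 4)/(-2)))*(44 + 2) = (((-3 + 4)*(-3))*((½)*(-½)*(-9)))*46 = ((1*(-3))*(9/4))*46 = -3*9/4*46 = -27/4*46 = -621/2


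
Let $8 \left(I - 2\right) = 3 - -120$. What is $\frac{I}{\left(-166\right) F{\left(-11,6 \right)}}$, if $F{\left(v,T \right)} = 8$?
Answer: $- \frac{139}{10624} \approx -0.013084$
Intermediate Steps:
$I = \frac{139}{8}$ ($I = 2 + \frac{3 - -120}{8} = 2 + \frac{3 + 120}{8} = 2 + \frac{1}{8} \cdot 123 = 2 + \frac{123}{8} = \frac{139}{8} \approx 17.375$)
$\frac{I}{\left(-166\right) F{\left(-11,6 \right)}} = \frac{139}{8 \left(\left(-166\right) 8\right)} = \frac{139}{8 \left(-1328\right)} = \frac{139}{8} \left(- \frac{1}{1328}\right) = - \frac{139}{10624}$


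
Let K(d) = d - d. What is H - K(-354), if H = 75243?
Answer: 75243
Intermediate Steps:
K(d) = 0
H - K(-354) = 75243 - 1*0 = 75243 + 0 = 75243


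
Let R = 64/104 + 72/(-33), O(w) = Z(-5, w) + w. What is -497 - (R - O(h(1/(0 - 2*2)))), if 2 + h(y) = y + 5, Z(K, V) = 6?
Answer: -278383/572 ≈ -486.68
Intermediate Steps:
h(y) = 3 + y (h(y) = -2 + (y + 5) = -2 + (5 + y) = 3 + y)
O(w) = 6 + w
R = -224/143 (R = 64*(1/104) + 72*(-1/33) = 8/13 - 24/11 = -224/143 ≈ -1.5664)
-497 - (R - O(h(1/(0 - 2*2)))) = -497 - (-224/143 - (6 + (3 + 1/(0 - 2*2)))) = -497 - (-224/143 - (6 + (3 + 1/(0 - 4)))) = -497 - (-224/143 - (6 + (3 + 1/(-4)))) = -497 - (-224/143 - (6 + (3 - 1/4))) = -497 - (-224/143 - (6 + 11/4)) = -497 - (-224/143 - 1*35/4) = -497 - (-224/143 - 35/4) = -497 - 1*(-5901/572) = -497 + 5901/572 = -278383/572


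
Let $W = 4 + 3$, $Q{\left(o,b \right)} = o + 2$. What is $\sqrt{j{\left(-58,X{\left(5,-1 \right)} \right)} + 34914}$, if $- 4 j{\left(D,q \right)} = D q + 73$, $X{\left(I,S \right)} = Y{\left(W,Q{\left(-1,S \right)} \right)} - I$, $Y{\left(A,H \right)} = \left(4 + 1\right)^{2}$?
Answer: $\frac{17 \sqrt{487}}{2} \approx 187.58$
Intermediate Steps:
$Q{\left(o,b \right)} = 2 + o$
$W = 7$
$Y{\left(A,H \right)} = 25$ ($Y{\left(A,H \right)} = 5^{2} = 25$)
$X{\left(I,S \right)} = 25 - I$
$j{\left(D,q \right)} = - \frac{73}{4} - \frac{D q}{4}$ ($j{\left(D,q \right)} = - \frac{D q + 73}{4} = - \frac{73 + D q}{4} = - \frac{73}{4} - \frac{D q}{4}$)
$\sqrt{j{\left(-58,X{\left(5,-1 \right)} \right)} + 34914} = \sqrt{\left(- \frac{73}{4} - - \frac{29 \left(25 - 5\right)}{2}\right) + 34914} = \sqrt{\left(- \frac{73}{4} - \left(- \frac{29}{2}\right) 20\right) + 34914} = \sqrt{\left(- \frac{73}{4} + 290\right) + 34914} = \sqrt{\frac{1087}{4} + 34914} = \sqrt{\frac{140743}{4}} = \frac{17 \sqrt{487}}{2}$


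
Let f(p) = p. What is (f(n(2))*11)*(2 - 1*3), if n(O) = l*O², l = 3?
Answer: -132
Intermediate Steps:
n(O) = 3*O²
(f(n(2))*11)*(2 - 1*3) = ((3*2²)*11)*(2 - 1*3) = ((3*4)*11)*(2 - 3) = (12*11)*(-1) = 132*(-1) = -132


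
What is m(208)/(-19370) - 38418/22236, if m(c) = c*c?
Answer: -10937019/2760970 ≈ -3.9613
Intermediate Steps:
m(c) = c**2
m(208)/(-19370) - 38418/22236 = 208**2/(-19370) - 38418/22236 = 43264*(-1/19370) - 38418*1/22236 = -1664/745 - 6403/3706 = -10937019/2760970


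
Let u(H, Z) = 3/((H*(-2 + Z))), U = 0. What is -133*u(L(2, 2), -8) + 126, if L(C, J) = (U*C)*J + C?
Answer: 2919/20 ≈ 145.95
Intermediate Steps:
L(C, J) = C (L(C, J) = (0*C)*J + C = 0*J + C = 0 + C = C)
u(H, Z) = 3/(H*(-2 + Z)) (u(H, Z) = 3*(1/(H*(-2 + Z))) = 3/(H*(-2 + Z)))
-133*u(L(2, 2), -8) + 126 = -399/(2*(-2 - 8)) + 126 = -399/(2*(-10)) + 126 = -399*(-1)/(2*10) + 126 = -133*(-3/20) + 126 = 399/20 + 126 = 2919/20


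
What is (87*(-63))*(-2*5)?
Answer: 54810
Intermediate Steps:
(87*(-63))*(-2*5) = -5481*(-10) = 54810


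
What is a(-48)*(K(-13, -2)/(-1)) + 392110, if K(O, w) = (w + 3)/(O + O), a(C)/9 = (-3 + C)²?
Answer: 10218269/26 ≈ 3.9301e+5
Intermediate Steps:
a(C) = 9*(-3 + C)²
K(O, w) = (3 + w)/(2*O) (K(O, w) = (3 + w)/((2*O)) = (3 + w)*(1/(2*O)) = (3 + w)/(2*O))
a(-48)*(K(-13, -2)/(-1)) + 392110 = (9*(-3 - 48)²)*(((½)*(3 - 2)/(-13))/(-1)) + 392110 = (9*(-51)²)*(((½)*(-1/13)*1)*(-1)) + 392110 = (9*2601)*(-1/26*(-1)) + 392110 = 23409*(1/26) + 392110 = 23409/26 + 392110 = 10218269/26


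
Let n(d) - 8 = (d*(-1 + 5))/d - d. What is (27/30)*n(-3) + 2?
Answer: 31/2 ≈ 15.500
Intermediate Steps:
n(d) = 12 - d (n(d) = 8 + ((d*(-1 + 5))/d - d) = 8 + ((d*4)/d - d) = 8 + ((4*d)/d - d) = 8 + (4 - d) = 12 - d)
(27/30)*n(-3) + 2 = (27/30)*(12 - 1*(-3)) + 2 = (27*(1/30))*(12 + 3) + 2 = (9/10)*15 + 2 = 27/2 + 2 = 31/2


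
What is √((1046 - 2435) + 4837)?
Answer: 2*√862 ≈ 58.720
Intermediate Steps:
√((1046 - 2435) + 4837) = √(-1389 + 4837) = √3448 = 2*√862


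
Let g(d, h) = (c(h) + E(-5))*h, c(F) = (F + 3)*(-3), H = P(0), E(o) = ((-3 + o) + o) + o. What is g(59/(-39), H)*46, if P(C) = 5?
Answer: -9660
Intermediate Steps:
E(o) = -3 + 3*o (E(o) = (-3 + 2*o) + o = -3 + 3*o)
H = 5
c(F) = -9 - 3*F (c(F) = (3 + F)*(-3) = -9 - 3*F)
g(d, h) = h*(-27 - 3*h) (g(d, h) = ((-9 - 3*h) + (-3 + 3*(-5)))*h = ((-9 - 3*h) + (-3 - 15))*h = ((-9 - 3*h) - 18)*h = (-27 - 3*h)*h = h*(-27 - 3*h))
g(59/(-39), H)*46 = -3*5*(9 + 5)*46 = -3*5*14*46 = -210*46 = -9660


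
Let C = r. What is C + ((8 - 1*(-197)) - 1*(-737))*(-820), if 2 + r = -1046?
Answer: -773488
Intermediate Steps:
r = -1048 (r = -2 - 1046 = -1048)
C = -1048
C + ((8 - 1*(-197)) - 1*(-737))*(-820) = -1048 + ((8 - 1*(-197)) - 1*(-737))*(-820) = -1048 + ((8 + 197) + 737)*(-820) = -1048 + (205 + 737)*(-820) = -1048 + 942*(-820) = -1048 - 772440 = -773488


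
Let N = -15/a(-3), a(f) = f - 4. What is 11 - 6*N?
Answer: -13/7 ≈ -1.8571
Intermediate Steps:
a(f) = -4 + f
N = 15/7 (N = -15/(-4 - 3) = -15/(-7) = -15*(-⅐) = 15/7 ≈ 2.1429)
11 - 6*N = 11 - 6*15/7 = 11 - 90/7 = -13/7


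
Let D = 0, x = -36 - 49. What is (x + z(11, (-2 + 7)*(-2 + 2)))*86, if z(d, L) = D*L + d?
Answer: -6364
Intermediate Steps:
x = -85
z(d, L) = d (z(d, L) = 0*L + d = 0 + d = d)
(x + z(11, (-2 + 7)*(-2 + 2)))*86 = (-85 + 11)*86 = -74*86 = -6364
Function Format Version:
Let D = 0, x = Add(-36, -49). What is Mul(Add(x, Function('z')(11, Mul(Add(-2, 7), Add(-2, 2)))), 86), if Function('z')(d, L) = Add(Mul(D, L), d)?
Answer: -6364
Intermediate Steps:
x = -85
Function('z')(d, L) = d (Function('z')(d, L) = Add(Mul(0, L), d) = Add(0, d) = d)
Mul(Add(x, Function('z')(11, Mul(Add(-2, 7), Add(-2, 2)))), 86) = Mul(Add(-85, 11), 86) = Mul(-74, 86) = -6364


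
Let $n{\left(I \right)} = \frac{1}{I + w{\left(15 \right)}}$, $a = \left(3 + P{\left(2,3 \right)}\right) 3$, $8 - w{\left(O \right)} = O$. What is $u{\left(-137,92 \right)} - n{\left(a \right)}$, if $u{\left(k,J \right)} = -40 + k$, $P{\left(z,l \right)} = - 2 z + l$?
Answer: $-176$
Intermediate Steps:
$P{\left(z,l \right)} = l - 2 z$
$w{\left(O \right)} = 8 - O$
$a = 6$ ($a = \left(3 + \left(3 - 4\right)\right) 3 = \left(3 - 1\right) 3 = 2 \cdot 3 = 6$)
$n{\left(I \right)} = \frac{1}{-7 + I}$ ($n{\left(I \right)} = \frac{1}{I + \left(8 - 15\right)} = \frac{1}{I - 7} = \frac{1}{-7 + I}$)
$u{\left(-137,92 \right)} - n{\left(a \right)} = \left(-40 - 137\right) - \frac{1}{-7 + 6} = -177 - \frac{1}{-1} = -177 - -1 = -177 + 1 = -176$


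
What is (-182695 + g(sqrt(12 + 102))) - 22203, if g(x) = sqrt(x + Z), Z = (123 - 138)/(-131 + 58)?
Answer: -204898 + sqrt(1095 + 5329*sqrt(114))/73 ≈ -2.0489e+5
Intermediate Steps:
Z = 15/73 (Z = -15/(-73) = -15*(-1/73) = 15/73 ≈ 0.20548)
g(x) = sqrt(15/73 + x) (g(x) = sqrt(x + 15/73) = sqrt(15/73 + x))
(-182695 + g(sqrt(12 + 102))) - 22203 = (-182695 + sqrt(1095 + 5329*sqrt(12 + 102))/73) - 22203 = (-182695 + sqrt(1095 + 5329*sqrt(114))/73) - 22203 = -204898 + sqrt(1095 + 5329*sqrt(114))/73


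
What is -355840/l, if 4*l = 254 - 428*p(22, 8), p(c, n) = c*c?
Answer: 711680/103449 ≈ 6.8795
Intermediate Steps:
p(c, n) = c²
l = -103449/2 (l = (254 - 428*22²)/4 = (254 - 428*484)/4 = (254 - 207152)/4 = (¼)*(-206898) = -103449/2 ≈ -51725.)
-355840/l = -355840/(-103449/2) = -355840*(-2/103449) = 711680/103449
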